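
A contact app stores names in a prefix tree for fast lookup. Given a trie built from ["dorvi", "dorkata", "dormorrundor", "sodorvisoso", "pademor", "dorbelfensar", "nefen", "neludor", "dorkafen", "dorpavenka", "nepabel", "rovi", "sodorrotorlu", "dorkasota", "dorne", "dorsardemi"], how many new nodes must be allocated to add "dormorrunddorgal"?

"dormorrund" is already a path in the trie; the remaining "dorgal" must be added.
New nodes needed: |"dormorrunddorgal"| − 10 = 16 − 10 = 6.

6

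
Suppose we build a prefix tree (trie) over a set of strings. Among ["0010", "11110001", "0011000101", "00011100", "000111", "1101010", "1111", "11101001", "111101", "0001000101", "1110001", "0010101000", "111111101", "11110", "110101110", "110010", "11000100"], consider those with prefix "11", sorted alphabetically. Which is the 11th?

Filter for "11…" and sort: "11000100", "110010", "1101010", "110101110", "1110001", "11101001", "1111", "11110", "11110001", "111101", "111111101"
The 11th is 111111101.

111111101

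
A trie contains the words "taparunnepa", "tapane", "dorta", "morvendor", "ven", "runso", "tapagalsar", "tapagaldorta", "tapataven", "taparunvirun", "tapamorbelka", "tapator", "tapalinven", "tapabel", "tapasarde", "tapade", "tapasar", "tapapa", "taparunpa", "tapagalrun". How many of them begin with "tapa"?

16

Walk to "tapa"; the words in its subtree are exactly those with that prefix.
Matches: "tapabel", "tapade", "tapagaldorta", "tapagalrun", "tapagalsar", "tapalinven", "tapamorbelka", "tapane", "tapapa", "taparunnepa", "taparunpa", "taparunvirun", "tapasar", "tapasarde", "tapataven", "tapator"
Count: 16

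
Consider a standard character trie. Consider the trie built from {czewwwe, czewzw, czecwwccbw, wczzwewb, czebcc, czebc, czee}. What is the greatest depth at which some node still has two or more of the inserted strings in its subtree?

The deepest shared node is where two words last agree before diverging.
"czebc" and "czebcc" agree on "czebc" (5 characters) before diverging; nothing deeper is shared.
Longest shared-prefix length: 5

5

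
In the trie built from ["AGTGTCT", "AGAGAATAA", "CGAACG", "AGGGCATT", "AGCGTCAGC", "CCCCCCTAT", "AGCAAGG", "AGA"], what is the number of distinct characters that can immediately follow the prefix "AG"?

Follow the path "AG" to its node, then look at its outgoing edges.
Distinct next characters after "AG": A, C, G, T.
That node has 4 child edges.

4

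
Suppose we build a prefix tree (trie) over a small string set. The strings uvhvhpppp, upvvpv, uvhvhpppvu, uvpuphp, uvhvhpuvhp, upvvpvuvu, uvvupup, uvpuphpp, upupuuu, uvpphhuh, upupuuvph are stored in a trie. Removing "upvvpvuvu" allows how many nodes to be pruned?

3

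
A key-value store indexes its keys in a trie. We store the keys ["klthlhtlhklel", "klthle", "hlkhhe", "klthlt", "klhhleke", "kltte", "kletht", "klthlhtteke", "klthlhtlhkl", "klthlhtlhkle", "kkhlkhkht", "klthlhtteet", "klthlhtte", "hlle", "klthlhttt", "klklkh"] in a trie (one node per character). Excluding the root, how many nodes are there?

54

Trace insertions, counting only characters that open a new branch:
  "klthlhtlhklel" → 13 new (k, l, t, h, l, h, t, l, h, k, l, e, l)
  "klthle" → prefix "klthl" already present; 1 new (e)
  "hlkhhe" → 6 new (h, l, k, h, h, e)
  "klthlt" → prefix "klthl" already present; 1 new (t)
  "klhhleke" → prefix "kl" already present; 6 new (h, h, l, e, k, e)
  "kltte" → prefix "klt" already present; 2 new (t, e)
  "kletht" → prefix "kl" already present; 4 new (e, t, h, t)
  "klthlhtteke" → prefix "klthlht" already present; 4 new (t, e, k, e)
  "klthlhtlhkl" → prefix "klthlhtlhkl" already present; 0 new (none)
  "klthlhtlhkle" → prefix "klthlhtlhkle" already present; 0 new (none)
  "kkhlkhkht" → prefix "k" already present; 8 new (k, h, l, k, h, k, h, t)
  "klthlhtteet" → prefix "klthlhtte" already present; 2 new (e, t)
  "klthlhtte" → prefix "klthlhtte" already present; 0 new (none)
  "hlle" → prefix "hl" already present; 2 new (l, e)
  "klthlhttt" → prefix "klthlhtt" already present; 1 new (t)
  "klklkh" → prefix "kl" already present; 4 new (k, l, k, h)
Total nodes = 13 + 1 + 6 + 1 + 6 + 2 + 4 + 4 + 0 + 0 + 8 + 2 + 0 + 2 + 1 + 4 = 54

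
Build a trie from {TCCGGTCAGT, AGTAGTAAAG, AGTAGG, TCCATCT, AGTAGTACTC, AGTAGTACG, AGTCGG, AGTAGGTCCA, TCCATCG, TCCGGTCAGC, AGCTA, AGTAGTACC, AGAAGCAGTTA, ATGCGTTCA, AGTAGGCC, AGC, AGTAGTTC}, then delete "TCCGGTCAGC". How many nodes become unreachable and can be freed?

1

Walk "TCCGGTCAGC" from the leaf back toward the root, removing each node that no remaining word uses.
The suffix "C" (1 node) is used only by "TCCGGTCAGC"; the node for "TCCGGTCAG" still has the child "T", so pruning stops there.
Nodes removed: 1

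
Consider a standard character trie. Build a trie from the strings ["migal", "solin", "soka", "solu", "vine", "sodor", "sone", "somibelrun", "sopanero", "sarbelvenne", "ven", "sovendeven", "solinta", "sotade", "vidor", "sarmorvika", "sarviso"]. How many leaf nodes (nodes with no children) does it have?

16

A leaf is a node with no children — equivalently, the end of a word that is not a proper prefix of any other stored word.
Those words: "migal", "sarbelvenne", "sarmorvika", "sarviso", "sodor", "soka", "solinta", "solu", "somibelrun", "sone", "sopanero", "sotade", "sovendeven", "ven", "vidor", "vine"
Leaf count: 16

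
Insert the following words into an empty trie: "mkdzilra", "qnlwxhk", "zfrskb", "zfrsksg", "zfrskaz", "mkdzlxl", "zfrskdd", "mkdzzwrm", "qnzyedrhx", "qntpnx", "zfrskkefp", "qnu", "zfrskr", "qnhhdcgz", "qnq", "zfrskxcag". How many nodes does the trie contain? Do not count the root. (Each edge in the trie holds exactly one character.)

Count nodes per top-level branch (shared prefixes stored once):
  'm'-branch (mkdzilra, mkdzlxl, mkdzzwrm): 15 nodes
  'q'-branch (qnhhdcgz, qnlwxhk, qnq, qntpnx, qnu, qnzyedrhx): 26 nodes
  'z'-branch (zfrskaz, zfrskb, zfrskdd, zfrskkefp, zfrskr, zfrsksg, zfrskxcag): 21 nodes
Sum: 62

62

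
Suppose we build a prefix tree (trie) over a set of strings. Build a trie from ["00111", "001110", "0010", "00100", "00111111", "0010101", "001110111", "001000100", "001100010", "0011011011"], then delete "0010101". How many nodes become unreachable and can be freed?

3

After clearing the end-marker at "0010101", prune upward until reaching a node still needed by another word.
The suffix "101" (3 nodes) is used only by "0010101"; the node for "0010" still has the child "0", so pruning stops there.
Nodes removed: 3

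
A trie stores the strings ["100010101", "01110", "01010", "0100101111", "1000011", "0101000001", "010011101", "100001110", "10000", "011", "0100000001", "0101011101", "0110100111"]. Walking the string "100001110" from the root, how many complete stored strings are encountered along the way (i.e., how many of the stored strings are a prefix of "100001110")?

3

Traverse "100001110" character by character; count nodes along the way that are marked as word ends.
Prefixes of the query that are stored words: "10000", "1000011", "100001110"
Count: 3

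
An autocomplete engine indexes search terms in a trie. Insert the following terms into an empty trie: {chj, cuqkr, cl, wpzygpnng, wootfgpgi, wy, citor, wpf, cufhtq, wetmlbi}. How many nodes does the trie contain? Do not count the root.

Insert word by word; a character creates a node only if that edge doesn't already exist:
  "chj" → 3 new (c, h, j)
  "cuqkr" → prefix "c" already present; 4 new (u, q, k, r)
  "cl" → prefix "c" already present; 1 new (l)
  "wpzygpnng" → 9 new (w, p, z, y, g, p, n, n, g)
  "wootfgpgi" → prefix "w" already present; 8 new (o, o, t, f, g, p, g, i)
  "wy" → prefix "w" already present; 1 new (y)
  "citor" → prefix "c" already present; 4 new (i, t, o, r)
  "wpf" → prefix "wp" already present; 1 new (f)
  "cufhtq" → prefix "cu" already present; 4 new (f, h, t, q)
  "wetmlbi" → prefix "w" already present; 6 new (e, t, m, l, b, i)
Total nodes = 3 + 4 + 1 + 9 + 8 + 1 + 4 + 1 + 4 + 6 = 41

41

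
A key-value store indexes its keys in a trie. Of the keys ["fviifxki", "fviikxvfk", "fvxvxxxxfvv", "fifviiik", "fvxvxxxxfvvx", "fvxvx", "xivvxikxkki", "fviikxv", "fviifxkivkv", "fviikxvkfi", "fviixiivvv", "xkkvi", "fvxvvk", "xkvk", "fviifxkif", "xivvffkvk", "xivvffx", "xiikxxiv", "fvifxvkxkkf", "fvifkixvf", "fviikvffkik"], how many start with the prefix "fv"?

14

Traverse to the node for "fv", then collect every word in that subtree.
Words under "fv": fvifkixvf, fvifxvkxkkf, fviifxki, fviifxkif, fviifxkivkv, fviikvffkik, fviikxv, fviikxvfk, fviikxvkfi, fviixiivvv, fvxvvk, fvxvx, fvxvxxxxfvv, fvxvxxxxfvvx
Count: 14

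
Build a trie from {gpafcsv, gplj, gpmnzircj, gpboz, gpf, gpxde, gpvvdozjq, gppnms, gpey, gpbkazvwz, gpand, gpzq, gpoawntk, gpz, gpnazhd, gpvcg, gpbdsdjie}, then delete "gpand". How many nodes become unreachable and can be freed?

2

After clearing the end-marker at "gpand", prune upward until reaching a node still needed by another word.
The suffix "nd" (2 nodes) is used only by "gpand"; the node for "gpa" still has the child "f", so pruning stops there.
Nodes removed: 2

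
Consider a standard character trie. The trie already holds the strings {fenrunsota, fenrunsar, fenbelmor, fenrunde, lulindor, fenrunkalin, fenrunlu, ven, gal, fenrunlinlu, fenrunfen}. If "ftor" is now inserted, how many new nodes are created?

3

The longest prefix of "ftor" already in the trie is "f" (length 1).
New nodes needed: |"ftor"| − 1 = 4 − 1 = 3.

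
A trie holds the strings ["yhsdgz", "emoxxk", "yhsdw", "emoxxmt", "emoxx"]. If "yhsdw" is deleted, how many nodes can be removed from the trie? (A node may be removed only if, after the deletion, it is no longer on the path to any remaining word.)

1

A node on "yhsdw"'s path can go only if nothing else ends at it or branches off below it.
The suffix "w" (1 node) is used only by "yhsdw"; the node for "yhsd" still has the child "g", so pruning stops there.
Nodes removed: 1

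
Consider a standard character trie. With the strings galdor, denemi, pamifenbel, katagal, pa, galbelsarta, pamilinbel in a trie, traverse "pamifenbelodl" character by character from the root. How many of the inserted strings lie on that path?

2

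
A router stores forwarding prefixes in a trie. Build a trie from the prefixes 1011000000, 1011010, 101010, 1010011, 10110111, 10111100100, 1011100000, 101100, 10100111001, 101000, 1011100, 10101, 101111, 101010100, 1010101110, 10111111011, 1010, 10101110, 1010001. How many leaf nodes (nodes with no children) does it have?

A leaf is a node with no children — equivalently, the end of a word that is not a proper prefix of any other stored word.
Those words: "1010001", "10100111001", "101010100", "1010101110", "10101110", "1011000000", "1011010", "10110111", "1011100000", "10111100100", "10111111011"
Leaf count: 11

11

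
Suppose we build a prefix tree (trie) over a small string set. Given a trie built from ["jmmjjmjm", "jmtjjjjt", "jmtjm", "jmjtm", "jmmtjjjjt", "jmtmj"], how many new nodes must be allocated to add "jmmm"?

The longest prefix of "jmmm" already in the trie is "jmm" (length 3).
Each of the 1 remaining characters creates one node.

1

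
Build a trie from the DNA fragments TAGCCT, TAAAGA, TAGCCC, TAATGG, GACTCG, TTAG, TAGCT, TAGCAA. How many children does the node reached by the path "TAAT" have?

Walk "TAAT" from the root, arriving at one node.
Characters that immediately follow "TAAT" among the stored strings: {G}.
That node has 1 child edge.

1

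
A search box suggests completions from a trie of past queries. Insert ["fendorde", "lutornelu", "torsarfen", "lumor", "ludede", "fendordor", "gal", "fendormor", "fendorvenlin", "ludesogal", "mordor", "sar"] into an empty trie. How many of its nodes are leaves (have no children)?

12

A leaf is a node with no children — equivalently, the end of a word that is not a proper prefix of any other stored word.
Those words: "fendorde", "fendordor", "fendormor", "fendorvenlin", "gal", "ludede", "ludesogal", "lumor", "lutornelu", "mordor", "sar", "torsarfen"
Leaf count: 12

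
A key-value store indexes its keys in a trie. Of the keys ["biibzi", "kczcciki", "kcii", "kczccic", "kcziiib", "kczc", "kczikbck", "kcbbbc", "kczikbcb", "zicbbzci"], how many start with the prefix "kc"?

8

Walk to "kc"; the words in its subtree are exactly those with that prefix.
Matches: "kcbbbc", "kcii", "kczc", "kczccic", "kczcciki", "kcziiib", "kczikbcb", "kczikbck"
Count: 8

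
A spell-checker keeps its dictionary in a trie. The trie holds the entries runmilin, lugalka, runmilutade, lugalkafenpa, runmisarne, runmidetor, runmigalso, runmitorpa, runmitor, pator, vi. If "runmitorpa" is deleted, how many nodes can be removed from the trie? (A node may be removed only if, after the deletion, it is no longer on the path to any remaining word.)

2

After clearing the end-marker at "runmitorpa", prune upward until reaching a node still needed by another word.
The suffix "pa" (2 nodes) is used only by "runmitorpa"; "runmitor" is itself a stored word, so pruning stops there.
Nodes removed: 2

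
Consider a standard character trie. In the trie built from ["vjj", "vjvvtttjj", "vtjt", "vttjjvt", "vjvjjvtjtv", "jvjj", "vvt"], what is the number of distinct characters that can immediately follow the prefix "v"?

3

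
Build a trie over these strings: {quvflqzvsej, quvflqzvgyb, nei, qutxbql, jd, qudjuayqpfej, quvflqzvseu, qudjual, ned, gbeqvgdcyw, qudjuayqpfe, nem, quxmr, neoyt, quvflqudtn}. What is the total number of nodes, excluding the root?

58

Count nodes per top-level branch (shared prefixes stored once):
  'g'-branch (gbeqvgdcyw): 10 nodes
  'j'-branch (jd): 2 nodes
  'n'-branch (ned, nei, nem, neoyt): 8 nodes
  'q'-branch (qudjual, qudjuayqpfe, qudjuayqpfej, qutxbql, quvflqudtn, quvflqzvgyb, quvflqzvsej, quvflqzvseu, quxmr): 38 nodes
Sum: 58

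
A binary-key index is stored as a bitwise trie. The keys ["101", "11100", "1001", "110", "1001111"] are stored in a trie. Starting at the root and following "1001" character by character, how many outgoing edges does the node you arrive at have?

Follow the path "1001" to its node, then look at its outgoing edges.
Distinct next characters after "1001": 1.
That node has 1 child edge.

1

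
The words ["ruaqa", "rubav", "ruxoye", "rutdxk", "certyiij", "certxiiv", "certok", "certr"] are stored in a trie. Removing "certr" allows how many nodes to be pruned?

After clearing the end-marker at "certr", prune upward until reaching a node still needed by another word.
The suffix "r" (1 node) is used only by "certr"; the node for "cert" still has the child "y", so pruning stops there.
Nodes removed: 1

1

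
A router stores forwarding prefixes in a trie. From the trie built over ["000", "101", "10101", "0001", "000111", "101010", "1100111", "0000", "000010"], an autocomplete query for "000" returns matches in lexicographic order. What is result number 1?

000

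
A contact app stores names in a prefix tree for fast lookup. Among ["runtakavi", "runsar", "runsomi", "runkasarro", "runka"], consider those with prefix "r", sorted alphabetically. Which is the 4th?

Words with prefix "r", in lexicographic order: "runka", "runkasarro", "runsar", "runsomi", "runtakavi"
The 4th is runsomi.

runsomi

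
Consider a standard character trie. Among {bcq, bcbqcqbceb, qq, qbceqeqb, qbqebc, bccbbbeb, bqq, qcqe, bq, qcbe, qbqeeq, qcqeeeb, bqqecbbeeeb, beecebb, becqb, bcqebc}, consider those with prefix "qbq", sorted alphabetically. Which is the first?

Filter for "qbq…" and sort: "qbqebc", "qbqeeq"
The 1st is qbqebc.

qbqebc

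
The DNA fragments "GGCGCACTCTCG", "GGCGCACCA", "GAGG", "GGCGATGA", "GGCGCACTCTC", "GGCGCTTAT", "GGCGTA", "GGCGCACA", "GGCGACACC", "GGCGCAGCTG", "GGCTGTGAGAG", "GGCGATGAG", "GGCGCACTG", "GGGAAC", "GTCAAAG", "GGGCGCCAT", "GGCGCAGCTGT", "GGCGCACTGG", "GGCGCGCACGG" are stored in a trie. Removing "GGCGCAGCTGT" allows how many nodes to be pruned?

Walk "GGCGCAGCTGT" from the leaf back toward the root, removing each node that no remaining word uses.
The suffix "T" (1 node) is used only by "GGCGCAGCTGT"; "GGCGCAGCTG" is itself a stored word, so pruning stops there.
Nodes removed: 1

1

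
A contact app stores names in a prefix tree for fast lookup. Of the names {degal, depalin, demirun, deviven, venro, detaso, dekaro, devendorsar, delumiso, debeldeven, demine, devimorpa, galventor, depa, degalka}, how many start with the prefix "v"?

1

Walk to "v"; the words in its subtree are exactly those with that prefix.
Matches: "venro"
Count: 1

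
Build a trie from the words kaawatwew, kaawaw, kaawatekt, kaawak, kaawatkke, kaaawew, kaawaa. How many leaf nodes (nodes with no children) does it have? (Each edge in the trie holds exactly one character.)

7

Leaves are exactly the stored words that no other stored word extends.
Those words: "kaaawew", "kaawaa", "kaawak", "kaawatekt", "kaawatkke", "kaawatwew", "kaawaw"
Leaf count: 7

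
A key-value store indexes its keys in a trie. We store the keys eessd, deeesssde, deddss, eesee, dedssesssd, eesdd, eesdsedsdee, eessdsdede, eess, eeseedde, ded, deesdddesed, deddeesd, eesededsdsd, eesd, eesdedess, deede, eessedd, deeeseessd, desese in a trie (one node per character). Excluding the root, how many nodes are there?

82

Insert word by word; a character creates a node only if that edge doesn't already exist:
  "eessd" → 5 new (e, e, s, s, d)
  "deeesssde" → 9 new (d, e, e, e, s, s, s, d, e)
  "deddss" → prefix "de" already present; 4 new (d, d, s, s)
  "eesee" → prefix "ees" already present; 2 new (e, e)
  "dedssesssd" → prefix "ded" already present; 7 new (s, s, e, s, s, s, d)
  "eesdd" → prefix "ees" already present; 2 new (d, d)
  "eesdsedsdee" → prefix "eesd" already present; 7 new (s, e, d, s, d, e, e)
  "eessdsdede" → prefix "eessd" already present; 5 new (s, d, e, d, e)
  "eess" → prefix "eess" already present; 0 new (none)
  "eeseedde" → prefix "eesee" already present; 3 new (d, d, e)
  "ded" → prefix "ded" already present; 0 new (none)
  "deesdddesed" → prefix "dee" already present; 8 new (s, d, d, d, e, s, e, d)
  "deddeesd" → prefix "dedd" already present; 4 new (e, e, s, d)
  "eesededsdsd" → prefix "eese" already present; 7 new (d, e, d, s, d, s, d)
  "eesd" → prefix "eesd" already present; 0 new (none)
  "eesdedess" → prefix "eesd" already present; 5 new (e, d, e, s, s)
  "deede" → prefix "dee" already present; 2 new (d, e)
  "eessedd" → prefix "eess" already present; 3 new (e, d, d)
  "deeeseessd" → prefix "deees" already present; 5 new (e, e, s, s, d)
  "desese" → prefix "de" already present; 4 new (s, e, s, e)
Total nodes = 5 + 9 + 4 + 2 + 7 + 2 + 7 + 5 + 0 + 3 + 0 + 8 + 4 + 7 + 0 + 5 + 2 + 3 + 5 + 4 = 82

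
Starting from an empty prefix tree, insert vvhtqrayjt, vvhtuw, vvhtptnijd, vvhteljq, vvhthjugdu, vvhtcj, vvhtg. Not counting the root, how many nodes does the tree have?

31

Insert word by word; a character creates a node only if that edge doesn't already exist:
  "vvhtqrayjt" → 10 new (v, v, h, t, q, r, a, y, j, t)
  "vvhtuw" → prefix "vvht" already present; 2 new (u, w)
  "vvhtptnijd" → prefix "vvht" already present; 6 new (p, t, n, i, j, d)
  "vvhteljq" → prefix "vvht" already present; 4 new (e, l, j, q)
  "vvhthjugdu" → prefix "vvht" already present; 6 new (h, j, u, g, d, u)
  "vvhtcj" → prefix "vvht" already present; 2 new (c, j)
  "vvhtg" → prefix "vvht" already present; 1 new (g)
Total nodes = 10 + 2 + 6 + 4 + 6 + 2 + 1 = 31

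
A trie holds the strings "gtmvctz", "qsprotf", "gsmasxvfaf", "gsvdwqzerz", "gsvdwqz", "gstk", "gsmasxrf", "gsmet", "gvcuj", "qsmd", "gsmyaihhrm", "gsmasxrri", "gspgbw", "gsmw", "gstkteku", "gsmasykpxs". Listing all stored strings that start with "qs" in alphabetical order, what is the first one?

Words with prefix "qs", in lexicographic order: "qsmd", "qsprotf"
Position 1: qsmd

qsmd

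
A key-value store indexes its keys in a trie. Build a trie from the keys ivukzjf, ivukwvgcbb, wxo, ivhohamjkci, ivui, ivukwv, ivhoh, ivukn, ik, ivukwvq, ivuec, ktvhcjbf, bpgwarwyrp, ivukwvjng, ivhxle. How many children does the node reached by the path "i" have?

The children of the "i" node are the distinct next characters among strings starting with "i".
Characters that immediately follow "i" among the stored strings: {k, v}.
That node has 2 child edges.

2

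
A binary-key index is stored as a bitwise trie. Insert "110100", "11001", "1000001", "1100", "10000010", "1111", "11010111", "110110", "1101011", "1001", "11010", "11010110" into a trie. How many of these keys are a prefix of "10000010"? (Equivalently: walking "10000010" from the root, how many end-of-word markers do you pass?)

Traverse "10000010" character by character; count nodes along the way that are marked as word ends.
Prefixes of the query that are stored words: "1000001", "10000010"
Count: 2

2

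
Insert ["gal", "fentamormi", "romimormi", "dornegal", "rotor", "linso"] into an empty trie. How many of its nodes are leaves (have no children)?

6

Leaves are exactly the stored words that no other stored word extends.
Those words: "dornegal", "fentamormi", "gal", "linso", "romimormi", "rotor"
Leaf count: 6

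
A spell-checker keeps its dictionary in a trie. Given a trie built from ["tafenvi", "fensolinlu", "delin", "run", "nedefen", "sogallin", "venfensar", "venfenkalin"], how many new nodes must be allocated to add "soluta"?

The longest prefix of "soluta" already in the trie is "so" (length 2).
So 6 − 2 = 4 new nodes.

4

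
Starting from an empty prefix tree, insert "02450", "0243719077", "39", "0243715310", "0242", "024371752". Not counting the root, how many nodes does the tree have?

22

Insert word by word; a character creates a node only if that edge doesn't already exist:
  "02450" → 5 new (0, 2, 4, 5, 0)
  "0243719077" → prefix "024" already present; 7 new (3, 7, 1, 9, 0, 7, 7)
  "39" → 2 new (3, 9)
  "0243715310" → prefix "024371" already present; 4 new (5, 3, 1, 0)
  "0242" → prefix "024" already present; 1 new (2)
  "024371752" → prefix "024371" already present; 3 new (7, 5, 2)
Total nodes = 5 + 7 + 2 + 4 + 1 + 3 = 22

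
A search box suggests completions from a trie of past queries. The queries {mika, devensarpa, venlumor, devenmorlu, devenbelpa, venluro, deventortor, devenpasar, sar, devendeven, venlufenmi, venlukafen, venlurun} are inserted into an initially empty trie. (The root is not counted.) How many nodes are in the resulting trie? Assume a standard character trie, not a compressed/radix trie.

65

Count nodes per top-level branch (shared prefixes stored once):
  'd'-branch (devenbelpa, devendeven, devenmorlu, devenpasar, devensarpa, deventortor): 36 nodes
  'm'-branch (mika): 4 nodes
  's'-branch (sar): 3 nodes
  'v'-branch (venlufenmi, venlukafen, venlumor, venluro, venlurun): 22 nodes
Sum: 65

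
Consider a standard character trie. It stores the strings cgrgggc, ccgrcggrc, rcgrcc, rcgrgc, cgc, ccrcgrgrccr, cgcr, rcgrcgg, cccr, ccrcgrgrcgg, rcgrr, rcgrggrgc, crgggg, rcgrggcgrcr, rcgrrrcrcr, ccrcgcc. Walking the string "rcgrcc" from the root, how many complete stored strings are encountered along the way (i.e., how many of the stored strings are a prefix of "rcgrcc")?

Walk "rcgrcc" from the root; an end-of-word marker is hit whenever a stored word is a prefix of "rcgrcc".
Prefixes of the query that are stored words: "rcgrcc"
Count: 1

1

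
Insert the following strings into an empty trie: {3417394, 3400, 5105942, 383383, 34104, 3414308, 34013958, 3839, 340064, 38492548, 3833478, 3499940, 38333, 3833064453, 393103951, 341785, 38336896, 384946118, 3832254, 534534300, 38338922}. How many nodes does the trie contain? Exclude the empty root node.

Insert word by word; a character creates a node only if that edge doesn't already exist:
  "3417394" → 7 new (3, 4, 1, 7, 3, 9, 4)
  "3400" → prefix "34" already present; 2 new (0, 0)
  "5105942" → 7 new (5, 1, 0, 5, 9, 4, 2)
  "383383" → prefix "3" already present; 5 new (8, 3, 3, 8, 3)
  "34104" → prefix "341" already present; 2 new (0, 4)
  "3414308" → prefix "341" already present; 4 new (4, 3, 0, 8)
  "34013958" → prefix "340" already present; 5 new (1, 3, 9, 5, 8)
  "3839" → prefix "383" already present; 1 new (9)
  "340064" → prefix "3400" already present; 2 new (6, 4)
  "38492548" → prefix "38" already present; 6 new (4, 9, 2, 5, 4, 8)
  "3833478" → prefix "3833" already present; 3 new (4, 7, 8)
  "3499940" → prefix "34" already present; 5 new (9, 9, 9, 4, 0)
  "38333" → prefix "3833" already present; 1 new (3)
  "3833064453" → prefix "3833" already present; 6 new (0, 6, 4, 4, 5, 3)
  "393103951" → prefix "3" already present; 8 new (9, 3, 1, 0, 3, 9, 5, 1)
  "341785" → prefix "3417" already present; 2 new (8, 5)
  "38336896" → prefix "3833" already present; 4 new (6, 8, 9, 6)
  "384946118" → prefix "3849" already present; 5 new (4, 6, 1, 1, 8)
  "3832254" → prefix "383" already present; 4 new (2, 2, 5, 4)
  "534534300" → prefix "5" already present; 8 new (3, 4, 5, 3, 4, 3, 0, 0)
  "38338922" → prefix "38338" already present; 3 new (9, 2, 2)
Total nodes = 7 + 2 + 7 + 5 + 2 + 4 + 5 + 1 + 2 + 6 + 3 + 5 + 1 + 6 + 8 + 2 + 4 + 5 + 4 + 8 + 3 = 90

90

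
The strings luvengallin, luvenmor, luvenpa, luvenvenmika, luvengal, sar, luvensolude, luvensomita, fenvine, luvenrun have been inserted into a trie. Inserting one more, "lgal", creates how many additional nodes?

3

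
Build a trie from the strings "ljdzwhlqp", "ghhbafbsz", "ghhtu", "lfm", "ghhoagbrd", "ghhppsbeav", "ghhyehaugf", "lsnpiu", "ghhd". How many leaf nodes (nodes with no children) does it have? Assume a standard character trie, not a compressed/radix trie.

A leaf is a node with no children — equivalently, the end of a word that is not a proper prefix of any other stored word.
Those words: "ghhbafbsz", "ghhd", "ghhoagbrd", "ghhppsbeav", "ghhtu", "ghhyehaugf", "lfm", "ljdzwhlqp", "lsnpiu"
Leaf count: 9

9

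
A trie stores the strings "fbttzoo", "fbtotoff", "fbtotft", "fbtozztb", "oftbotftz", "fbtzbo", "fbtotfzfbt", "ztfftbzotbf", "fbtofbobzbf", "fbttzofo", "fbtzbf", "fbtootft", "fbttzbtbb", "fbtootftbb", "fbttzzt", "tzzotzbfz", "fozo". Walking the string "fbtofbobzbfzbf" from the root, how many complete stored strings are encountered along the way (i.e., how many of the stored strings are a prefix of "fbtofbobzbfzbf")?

Check each prefix of "fbtofbobzbfzbf" against the stored set — each match is an end-marker on the path.
Prefixes of the query that are stored words: "fbtofbobzbf"
Count: 1

1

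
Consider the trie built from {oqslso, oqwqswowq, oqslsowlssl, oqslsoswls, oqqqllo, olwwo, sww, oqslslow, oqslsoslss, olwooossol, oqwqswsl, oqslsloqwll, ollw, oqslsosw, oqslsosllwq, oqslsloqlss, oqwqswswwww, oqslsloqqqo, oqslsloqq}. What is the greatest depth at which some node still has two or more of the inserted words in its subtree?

9

Look for the deepest trie node that still has at least two words in its subtree.
"oqslsloqq" and "oqslsloqqqo" agree on "oqslsloqq" (9 characters) before diverging; nothing deeper is shared.
Longest shared-prefix length: 9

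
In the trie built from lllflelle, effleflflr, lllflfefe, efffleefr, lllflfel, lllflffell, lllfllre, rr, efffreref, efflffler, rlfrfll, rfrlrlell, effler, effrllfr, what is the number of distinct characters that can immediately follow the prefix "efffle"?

1

The children of the "efffle" node are the distinct next characters among strings starting with "efffle".
Characters that immediately follow "efffle" among the stored strings: {e}.
That node has 1 child edge.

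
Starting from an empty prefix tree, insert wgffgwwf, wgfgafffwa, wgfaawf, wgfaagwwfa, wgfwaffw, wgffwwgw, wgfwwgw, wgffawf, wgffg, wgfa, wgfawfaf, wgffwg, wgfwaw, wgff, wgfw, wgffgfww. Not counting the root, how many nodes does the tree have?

Count nodes per top-level branch (shared prefixes stored once):
  'w'-branch (wgfa, wgfaagwwfa, wgfaawf, wgfawfaf, wgff, wgffawf, wgffg, wgffgfww, wgffgwwf, wgffwg, wgffwwgw, wgfgafffwa, wgfw, wgfwaffw, wgfwaw, wgfwwgw): 48 nodes
Sum: 48

48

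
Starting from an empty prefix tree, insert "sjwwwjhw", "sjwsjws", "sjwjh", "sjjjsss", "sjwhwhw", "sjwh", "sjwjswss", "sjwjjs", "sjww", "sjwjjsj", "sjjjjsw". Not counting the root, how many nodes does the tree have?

Count nodes per top-level branch (shared prefixes stored once):
  's'-branch (sjjjjsw, sjjjsss, sjwh, sjwhwhw, sjwjh, sjwjjs, sjwjjsj, sjwjswss, sjwsjws, sjww, sjwwwjhw): 33 nodes
Sum: 33

33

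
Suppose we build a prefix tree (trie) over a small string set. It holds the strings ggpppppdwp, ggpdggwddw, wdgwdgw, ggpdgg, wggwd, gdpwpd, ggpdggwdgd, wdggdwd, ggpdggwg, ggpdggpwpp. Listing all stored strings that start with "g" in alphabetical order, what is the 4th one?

Words with prefix "g", in lexicographic order: "gdpwpd", "ggpdgg", "ggpdggpwpp", "ggpdggwddw", "ggpdggwdgd", "ggpdggwg", "ggpppppdwp"
The 4th is ggpdggwddw.

ggpdggwddw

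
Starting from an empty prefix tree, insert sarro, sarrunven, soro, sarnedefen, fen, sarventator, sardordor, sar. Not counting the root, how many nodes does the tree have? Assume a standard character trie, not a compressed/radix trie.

Count nodes per top-level branch (shared prefixes stored once):
  'f'-branch (fen): 3 nodes
  's'-branch (sar, sardordor, sarnedefen, sarro, sarrunven, sarventator, soro): 34 nodes
Sum: 37

37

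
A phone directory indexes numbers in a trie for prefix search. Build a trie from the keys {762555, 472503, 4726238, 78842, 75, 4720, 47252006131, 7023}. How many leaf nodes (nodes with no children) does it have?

8

A leaf is a node with no children — equivalently, the end of a word that is not a proper prefix of any other stored word.
Those words: "4720", "472503", "47252006131", "4726238", "7023", "75", "762555", "78842"
Leaf count: 8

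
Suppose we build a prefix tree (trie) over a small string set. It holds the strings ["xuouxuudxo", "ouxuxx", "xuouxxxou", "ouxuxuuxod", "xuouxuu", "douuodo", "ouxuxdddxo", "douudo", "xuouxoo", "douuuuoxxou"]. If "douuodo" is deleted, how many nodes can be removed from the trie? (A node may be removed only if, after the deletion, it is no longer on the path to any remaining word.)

3

A node on "douuodo"'s path can go only if nothing else ends at it or branches off below it.
The suffix "odo" (3 nodes) is used only by "douuodo"; the node for "douu" still has the child "d", so pruning stops there.
Nodes removed: 3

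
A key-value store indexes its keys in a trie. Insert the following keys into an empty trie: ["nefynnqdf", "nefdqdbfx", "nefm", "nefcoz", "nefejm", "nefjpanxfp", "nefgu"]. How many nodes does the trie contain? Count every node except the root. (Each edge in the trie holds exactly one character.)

Trie structure (* marks end of a word):
(root)
└─ n
   └─ e
      └─ f
         ├─ c
         │  └─ o
         │     └─ z *
         ├─ d
         │  └─ q
         │     └─ d
         │        └─ b
         │           └─ f
         │              └─ x *
         ├─ e
         │  └─ j
         │     └─ m *
         ├─ g
         │  └─ u *
         ├─ j
         │  └─ p
         │     └─ a
         │        └─ n
         │           └─ x
         │              └─ f
         │                 └─ p *
         ├─ m *
         └─ y
            └─ n
               └─ n
                  └─ q
                     └─ d
                        └─ f *
Counting every labelled node above: 31.

31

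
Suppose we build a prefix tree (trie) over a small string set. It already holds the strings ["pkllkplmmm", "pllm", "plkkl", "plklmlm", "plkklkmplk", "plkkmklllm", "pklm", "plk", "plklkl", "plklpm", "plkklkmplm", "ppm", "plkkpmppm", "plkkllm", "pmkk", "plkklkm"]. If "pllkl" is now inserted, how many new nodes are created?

2

Walking "pllkl" from the root, the first 3 characters ("pll") follow existing edges; "k" is the first miss.
So 5 − 3 = 2 new nodes.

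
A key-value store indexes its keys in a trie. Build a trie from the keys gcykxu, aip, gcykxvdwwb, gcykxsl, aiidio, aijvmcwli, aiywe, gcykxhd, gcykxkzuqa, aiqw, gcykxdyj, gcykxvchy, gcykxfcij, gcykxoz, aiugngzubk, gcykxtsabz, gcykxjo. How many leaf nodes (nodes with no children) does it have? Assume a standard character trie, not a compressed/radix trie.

A leaf is a node with no children — equivalently, the end of a word that is not a proper prefix of any other stored word.
Those words: "aiidio", "aijvmcwli", "aip", "aiqw", "aiugngzubk", "aiywe", "gcykxdyj", "gcykxfcij", "gcykxhd", "gcykxjo", "gcykxkzuqa", "gcykxoz", "gcykxsl", "gcykxtsabz", "gcykxu", "gcykxvchy", "gcykxvdwwb"
Leaf count: 17

17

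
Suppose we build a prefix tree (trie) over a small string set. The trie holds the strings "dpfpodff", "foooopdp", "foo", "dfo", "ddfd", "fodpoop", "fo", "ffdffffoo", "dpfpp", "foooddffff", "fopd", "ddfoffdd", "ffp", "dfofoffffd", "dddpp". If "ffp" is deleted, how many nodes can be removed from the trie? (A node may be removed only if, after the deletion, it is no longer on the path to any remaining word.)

Walk "ffp" from the leaf back toward the root, removing each node that no remaining word uses.
The suffix "p" (1 node) is used only by "ffp"; the node for "ff" still has the child "d", so pruning stops there.
Nodes removed: 1

1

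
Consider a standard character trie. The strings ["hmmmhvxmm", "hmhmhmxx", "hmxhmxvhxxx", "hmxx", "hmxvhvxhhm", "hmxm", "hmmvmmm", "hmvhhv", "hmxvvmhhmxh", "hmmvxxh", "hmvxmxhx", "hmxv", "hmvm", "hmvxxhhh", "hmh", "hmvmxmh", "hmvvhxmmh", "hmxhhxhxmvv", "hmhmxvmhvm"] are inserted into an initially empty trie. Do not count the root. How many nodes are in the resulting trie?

For each word, the new-node count is its length minus the longest prefix already in the trie:
  "hmmmhvxmm" → 9 new (h, m, m, m, h, v, x, m, m)
  "hmhmhmxx" → prefix "hm" already present; 6 new (h, m, h, m, x, x)
  "hmxhmxvhxxx" → prefix "hm" already present; 9 new (x, h, m, x, v, h, x, x, x)
  "hmxx" → prefix "hmx" already present; 1 new (x)
  "hmxvhvxhhm" → prefix "hmx" already present; 7 new (v, h, v, x, h, h, m)
  "hmxm" → prefix "hmx" already present; 1 new (m)
  "hmmvmmm" → prefix "hmm" already present; 4 new (v, m, m, m)
  "hmvhhv" → prefix "hm" already present; 4 new (v, h, h, v)
  "hmxvvmhhmxh" → prefix "hmxv" already present; 7 new (v, m, h, h, m, x, h)
  "hmmvxxh" → prefix "hmmv" already present; 3 new (x, x, h)
  "hmvxmxhx" → prefix "hmv" already present; 5 new (x, m, x, h, x)
  "hmxv" → prefix "hmxv" already present; 0 new (none)
  "hmvm" → prefix "hmv" already present; 1 new (m)
  "hmvxxhhh" → prefix "hmvx" already present; 4 new (x, h, h, h)
  "hmh" → prefix "hmh" already present; 0 new (none)
  "hmvmxmh" → prefix "hmvm" already present; 3 new (x, m, h)
  "hmvvhxmmh" → prefix "hmv" already present; 6 new (v, h, x, m, m, h)
  "hmxhhxhxmvv" → prefix "hmxh" already present; 7 new (h, x, h, x, m, v, v)
  "hmhmxvmhvm" → prefix "hmhm" already present; 6 new (x, v, m, h, v, m)
Total nodes = 9 + 6 + 9 + 1 + 7 + 1 + 4 + 4 + 7 + 3 + 5 + 0 + 1 + 4 + 0 + 3 + 6 + 7 + 6 = 83

83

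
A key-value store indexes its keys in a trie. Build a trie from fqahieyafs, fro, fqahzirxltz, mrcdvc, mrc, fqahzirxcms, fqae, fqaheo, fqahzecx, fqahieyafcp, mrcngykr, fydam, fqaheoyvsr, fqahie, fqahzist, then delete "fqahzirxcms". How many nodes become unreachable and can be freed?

3

Walk "fqahzirxcms" from the leaf back toward the root, removing each node that no remaining word uses.
The suffix "cms" (3 nodes) is used only by "fqahzirxcms"; the node for "fqahzirx" still has the child "l", so pruning stops there.
Nodes removed: 3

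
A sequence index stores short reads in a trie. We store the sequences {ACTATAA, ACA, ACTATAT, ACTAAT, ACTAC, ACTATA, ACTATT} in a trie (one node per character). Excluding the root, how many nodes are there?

For each word, the new-node count is its length minus the longest prefix already in the trie:
  "ACTATAA" → 7 new (A, C, T, A, T, A, A)
  "ACA" → prefix "AC" already present; 1 new (A)
  "ACTATAT" → prefix "ACTATA" already present; 1 new (T)
  "ACTAAT" → prefix "ACTA" already present; 2 new (A, T)
  "ACTAC" → prefix "ACTA" already present; 1 new (C)
  "ACTATA" → prefix "ACTATA" already present; 0 new (none)
  "ACTATT" → prefix "ACTAT" already present; 1 new (T)
Total nodes = 7 + 1 + 1 + 2 + 1 + 0 + 1 = 13

13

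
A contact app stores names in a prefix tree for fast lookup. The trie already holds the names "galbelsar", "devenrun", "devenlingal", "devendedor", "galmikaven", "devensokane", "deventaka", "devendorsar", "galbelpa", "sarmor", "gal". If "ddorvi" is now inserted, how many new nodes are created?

"d" is already a path in the trie; the remaining "dorvi" must be added.
So 6 − 1 = 5 new nodes.

5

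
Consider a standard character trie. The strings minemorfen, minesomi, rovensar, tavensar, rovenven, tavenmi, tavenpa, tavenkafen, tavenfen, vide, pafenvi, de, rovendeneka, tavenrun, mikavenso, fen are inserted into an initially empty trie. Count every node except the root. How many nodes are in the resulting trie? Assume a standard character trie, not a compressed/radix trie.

77

Trace insertions, counting only characters that open a new branch:
  "minemorfen" → 10 new (m, i, n, e, m, o, r, f, e, n)
  "minesomi" → prefix "mine" already present; 4 new (s, o, m, i)
  "rovensar" → 8 new (r, o, v, e, n, s, a, r)
  "tavensar" → 8 new (t, a, v, e, n, s, a, r)
  "rovenven" → prefix "roven" already present; 3 new (v, e, n)
  "tavenmi" → prefix "taven" already present; 2 new (m, i)
  "tavenpa" → prefix "taven" already present; 2 new (p, a)
  "tavenkafen" → prefix "taven" already present; 5 new (k, a, f, e, n)
  "tavenfen" → prefix "taven" already present; 3 new (f, e, n)
  "vide" → 4 new (v, i, d, e)
  "pafenvi" → 7 new (p, a, f, e, n, v, i)
  "de" → 2 new (d, e)
  "rovendeneka" → prefix "roven" already present; 6 new (d, e, n, e, k, a)
  "tavenrun" → prefix "taven" already present; 3 new (r, u, n)
  "mikavenso" → prefix "mi" already present; 7 new (k, a, v, e, n, s, o)
  "fen" → 3 new (f, e, n)
Total nodes = 10 + 4 + 8 + 8 + 3 + 2 + 2 + 5 + 3 + 4 + 7 + 2 + 6 + 3 + 7 + 3 = 77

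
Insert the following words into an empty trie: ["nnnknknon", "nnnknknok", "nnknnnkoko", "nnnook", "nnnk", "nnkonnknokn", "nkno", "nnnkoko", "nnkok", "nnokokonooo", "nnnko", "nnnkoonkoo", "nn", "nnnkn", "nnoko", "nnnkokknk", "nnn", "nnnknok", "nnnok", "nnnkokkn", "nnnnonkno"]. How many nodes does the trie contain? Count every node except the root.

62

Insert word by word; a character creates a node only if that edge doesn't already exist:
  "nnnknknon" → 9 new (n, n, n, k, n, k, n, o, n)
  "nnnknknok" → prefix "nnnknkno" already present; 1 new (k)
  "nnknnnkoko" → prefix "nn" already present; 8 new (k, n, n, n, k, o, k, o)
  "nnnook" → prefix "nnn" already present; 3 new (o, o, k)
  "nnnk" → prefix "nnnk" already present; 0 new (none)
  "nnkonnknokn" → prefix "nnk" already present; 8 new (o, n, n, k, n, o, k, n)
  "nkno" → prefix "n" already present; 3 new (k, n, o)
  "nnnkoko" → prefix "nnnk" already present; 3 new (o, k, o)
  "nnkok" → prefix "nnko" already present; 1 new (k)
  "nnokokonooo" → prefix "nn" already present; 9 new (o, k, o, k, o, n, o, o, o)
  "nnnko" → prefix "nnnko" already present; 0 new (none)
  "nnnkoonkoo" → prefix "nnnko" already present; 5 new (o, n, k, o, o)
  "nn" → prefix "nn" already present; 0 new (none)
  "nnnkn" → prefix "nnnkn" already present; 0 new (none)
  "nnoko" → prefix "nnoko" already present; 0 new (none)
  "nnnkokknk" → prefix "nnnkok" already present; 3 new (k, n, k)
  "nnn" → prefix "nnn" already present; 0 new (none)
  "nnnknok" → prefix "nnnkn" already present; 2 new (o, k)
  "nnnok" → prefix "nnno" already present; 1 new (k)
  "nnnkokkn" → prefix "nnnkokkn" already present; 0 new (none)
  "nnnnonkno" → prefix "nnn" already present; 6 new (n, o, n, k, n, o)
Total nodes = 9 + 1 + 8 + 3 + 0 + 8 + 3 + 3 + 1 + 9 + 0 + 5 + 0 + 0 + 0 + 3 + 0 + 2 + 1 + 0 + 6 = 62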